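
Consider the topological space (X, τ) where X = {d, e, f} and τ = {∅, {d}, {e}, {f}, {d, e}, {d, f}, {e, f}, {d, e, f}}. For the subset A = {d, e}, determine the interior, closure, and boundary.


int(A) = {d, e}, cl(A) = {d, e}, ∂A = ∅.

Closed sets in (X, τ) are complements of opens:
  closed(X, τ) = {∅, {d}, {e}, {f}, {d, e}, {d, f}, {e, f}, {d, e, f}}.
int(A) = ⋃ {U ∈ τ : U ⊆ A}. Opens contained in A: ∅, {d}, {e}, {d, e}.
Taking the union of these: int(A) = {d, e}.
cl(A) = ⋂ {C closed : A ⊆ C}. Closed sets containing A: {d, e}, {d, e, f}.
Intersecting these: cl(A) = {d, e}.
∂A = cl(A) ∖ int(A) = {d, e} ∖ {d, e} = ∅.


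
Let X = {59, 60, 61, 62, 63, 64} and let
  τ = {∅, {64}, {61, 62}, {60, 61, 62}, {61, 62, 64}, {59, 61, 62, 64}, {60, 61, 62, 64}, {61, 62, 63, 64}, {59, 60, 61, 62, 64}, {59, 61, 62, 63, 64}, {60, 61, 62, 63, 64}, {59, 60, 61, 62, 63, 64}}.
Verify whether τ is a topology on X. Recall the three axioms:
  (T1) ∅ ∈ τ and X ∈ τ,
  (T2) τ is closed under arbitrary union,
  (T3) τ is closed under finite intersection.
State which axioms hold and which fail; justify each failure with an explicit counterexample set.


τ IS a topology on X.

Axiom (T1): ∅ ∈ τ? Yes; X ∈ τ? Yes.
Axiom (T2/T3): check pairwise unions and intersections of members of τ.
All pairwise intersections and unions checked — each lies in τ. Therefore τ satisfies (T1), (T2), (T3): it IS a topology on X.


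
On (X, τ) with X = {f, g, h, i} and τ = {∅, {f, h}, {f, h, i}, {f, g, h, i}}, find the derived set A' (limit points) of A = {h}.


A' = {f, g, i}

For each x ∈ X, list the open sets U ∈ τ with x ∈ U, then check whether U ∩ (A ∖ {x}) ≠ ∅ for every such U.
  x = f: opens ∋ x are {f, h}, {f, h, i}, {f, g, h, i}; each meets A ∖ {f}, so x IS a limit point.
  x = g: opens ∋ x are {f, g, h, i}; each meets A ∖ {g}, so x IS a limit point.
  x = h: open {f, h} ∋ x has {f, h} ∩ (A ∖ {h}) = ∅, so x is NOT a limit point.
  x = i: opens ∋ x are {f, h, i}, {f, g, h, i}; each meets A ∖ {i}, so x IS a limit point.
Collecting: A' = {f, g, i}.


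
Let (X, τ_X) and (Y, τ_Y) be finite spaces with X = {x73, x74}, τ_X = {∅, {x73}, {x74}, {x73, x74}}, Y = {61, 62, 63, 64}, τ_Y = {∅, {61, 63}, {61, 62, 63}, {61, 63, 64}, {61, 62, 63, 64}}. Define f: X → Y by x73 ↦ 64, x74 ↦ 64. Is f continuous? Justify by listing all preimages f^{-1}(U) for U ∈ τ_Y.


f IS continuous.

Compute f^{-1}(U) for each U ∈ τ_Y:
  U = ∅: f^{-1}(U) = ∅ ∈ τ_X ✓.
  U = {61, 63}: f^{-1}(U) = ∅ ∈ τ_X ✓.
  U = {61, 62, 63}: f^{-1}(U) = ∅ ∈ τ_X ✓.
  U = {61, 63, 64}: f^{-1}(U) = {x73, x74} ∈ τ_X ✓.
  U = {61, 62, 63, 64}: f^{-1}(U) = {x73, x74} ∈ τ_X ✓.
Every preimage lies in τ_X, so f IS continuous.


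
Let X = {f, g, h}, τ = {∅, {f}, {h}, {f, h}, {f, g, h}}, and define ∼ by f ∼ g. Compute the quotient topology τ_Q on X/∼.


X/∼ = {[f=g], [h]}; |τ_Q| = 3.

Equivalence classes: [f=g], [h].
Quotient map π: X → X/∼ sends f ↦ [f=g], g ↦ [f=g], h ↦ [h].
For each subset V ⊆ X/∼, compute π^{-1}(V) ⊆ X and check whether π^{-1}(V) ∈ τ. V is open in τ_Q iff π^{-1}(V) ∈ τ.
  V = {}: π^{-1}(V) = ∅ ∈ τ ✓.
  V = {[f=g]}: π^{-1}(V) = {f, g} ∉ τ ✗.
  V = {[h]}: π^{-1}(V) = {h} ∈ τ ✓.
  V = {[f=g], [h]}: π^{-1}(V) = {f, g, h} ∈ τ ✓.
Open sets in the quotient: τ_Q = {{}, {[h]}, {[f=g], [h]}} (3 elements).


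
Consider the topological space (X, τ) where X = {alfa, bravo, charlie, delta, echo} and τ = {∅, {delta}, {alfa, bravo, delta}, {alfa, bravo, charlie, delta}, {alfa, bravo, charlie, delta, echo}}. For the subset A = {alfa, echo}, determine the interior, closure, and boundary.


int(A) = ∅, cl(A) = {alfa, bravo, charlie, echo}, ∂A = {alfa, bravo, charlie, echo}.

Closed sets in (X, τ) are complements of opens:
  closed(X, τ) = {∅, {echo}, {charlie, echo}, {alfa, bravo, charlie, echo}, {alfa, bravo, charlie, delta, echo}}.
int(A) = ⋃ {U ∈ τ : U ⊆ A}. Opens contained in A: ∅.
Taking the union of these: int(A) = ∅.
cl(A) = ⋂ {C closed : A ⊆ C}. Closed sets containing A: {alfa, bravo, charlie, echo}, {alfa, bravo, charlie, delta, echo}.
Intersecting these: cl(A) = {alfa, bravo, charlie, echo}.
∂A = cl(A) ∖ int(A) = {alfa, bravo, charlie, echo} ∖ ∅ = {alfa, bravo, charlie, echo}.


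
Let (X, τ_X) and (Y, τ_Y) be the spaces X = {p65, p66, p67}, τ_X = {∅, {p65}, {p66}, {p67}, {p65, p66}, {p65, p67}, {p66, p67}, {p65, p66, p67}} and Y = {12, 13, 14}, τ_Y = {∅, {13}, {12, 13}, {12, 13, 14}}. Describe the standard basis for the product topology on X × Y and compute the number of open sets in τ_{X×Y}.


Basis B = {∅ × ∅, {p65} × {13}, {p66} × {13}, {p67} × {13}, {p65} × {12, 13}, {p65, p66} × {13}, {p65, p67} × {13}, {p66} × {12, 13}, {p66, p67} × {13}, {p67} × {12, 13}, {p65} × {12, 13, 14}, {p65, p66, p67} × {13}, {p66} × {12, 13, 14}, {p67} × {12, 13, 14}, {p65, p66} × {12, 13}, {p65, p67} × {12, 13}, {p66, p67} × {12, 13}, {p65, p66} × {12, 13, 14}, {p65, p67} × {12, 13, 14}, {p65, p66, p67} × {12, 13}, {p66, p67} × {12, 13, 14}, {p65, p66, p67} × {12, 13, 14}}; |τ_{X×Y}| = 64.

Enumerate products U × V with U ∈ τ_X, V ∈ τ_Y (deduplicated):
  ∅ × ∅ = {} (∅)
  {p65} × {13} = {(p65,13)}
  {p66} × {13} = {(p66,13)}
  {p67} × {13} = {(p67,13)}
  {p65} × {12, 13} = {(p65,12), (p65,13)}
  {p65, p66} × {13} = {(p65,13), (p66,13)}
  {p65, p67} × {13} = {(p65,13), (p67,13)}
  {p66} × {12, 13} = {(p66,12), (p66,13)}
  {p66, p67} × {13} = {(p66,13), (p67,13)}
  {p67} × {12, 13} = {(p67,12), (p67,13)}
  {p65} × {12, 13, 14} = {(p65,12), (p65,13), (p65,14)}
  {p65, p66, p67} × {13} = {(p65,13), (p66,13), (p67,13)}
  {p66} × {12, 13, 14} = {(p66,12), (p66,13), (p66,14)}
  {p67} × {12, 13, 14} = {(p67,12), (p67,13), (p67,14)}
  {p65, p66} × {12, 13} = {(p65,12), (p65,13), (p66,12), (p66,13)}
  {p65, p67} × {12, 13} = {(p65,12), (p65,13), (p67,12), (p67,13)}
  {p66, p67} × {12, 13} = {(p66,12), (p66,13), (p67,12), (p67,13)}
  {p65, p66} × {12, 13, 14} = {(p65,12), (p65,13), (p65,14), (p66,12), (p66,13), (p66,14)}
  {p65, p67} × {12, 13, 14} = {(p65,12), (p65,13), (p65,14), (p67,12), (p67,13), (p67,14)}
  {p65, p66, p67} × {12, 13} = {(p65,12), (p65,13), (p66,12), (p66,13), (p67,12), (p67,13)}
  {p66, p67} × {12, 13, 14} = {(p66,12), (p66,13), (p66,14), (p67,12), (p67,13), (p67,14)}
  {p65, p66, p67} × {12, 13, 14} = {(p65,12), (p65,13), (p65,14), (p66,12), (p66,13), (p66,14), (p67,12), (p67,13), (p67,14)}
These 22 distinct sets form the basis B.
Close under arbitrary unions to get τ_{X×Y}; counting gives |τ_{X×Y}| = 64.


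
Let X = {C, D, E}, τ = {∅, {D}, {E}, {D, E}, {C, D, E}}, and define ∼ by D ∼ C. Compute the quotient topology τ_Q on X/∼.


X/∼ = {[C=D], [E]}; |τ_Q| = 3.

Equivalence classes: [C=D], [E].
Quotient map π: X → X/∼ sends C ↦ [C=D], D ↦ [C=D], E ↦ [E].
For each subset V ⊆ X/∼, compute π^{-1}(V) ⊆ X and check whether π^{-1}(V) ∈ τ. V is open in τ_Q iff π^{-1}(V) ∈ τ.
  V = {}: π^{-1}(V) = ∅ ∈ τ ✓.
  V = {[C=D]}: π^{-1}(V) = {C, D} ∉ τ ✗.
  V = {[E]}: π^{-1}(V) = {E} ∈ τ ✓.
  V = {[C=D], [E]}: π^{-1}(V) = {C, D, E} ∈ τ ✓.
Open sets in the quotient: τ_Q = {{}, {[E]}, {[C=D], [E]}} (3 elements).


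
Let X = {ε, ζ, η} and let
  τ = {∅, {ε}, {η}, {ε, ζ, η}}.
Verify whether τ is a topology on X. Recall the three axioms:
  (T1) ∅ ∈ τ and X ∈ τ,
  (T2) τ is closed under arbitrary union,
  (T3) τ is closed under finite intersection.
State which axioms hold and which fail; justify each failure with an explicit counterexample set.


τ is NOT a topology on X.

Axiom (T1): ∅ ∈ τ? Yes; X ∈ τ? Yes.
Axiom (T2/T3): check pairwise unions and intersections of members of τ.
Counterexample for (T2): {ε} ∪ {η} = {ε, η} ∉ τ. Therefore τ is NOT a topology.


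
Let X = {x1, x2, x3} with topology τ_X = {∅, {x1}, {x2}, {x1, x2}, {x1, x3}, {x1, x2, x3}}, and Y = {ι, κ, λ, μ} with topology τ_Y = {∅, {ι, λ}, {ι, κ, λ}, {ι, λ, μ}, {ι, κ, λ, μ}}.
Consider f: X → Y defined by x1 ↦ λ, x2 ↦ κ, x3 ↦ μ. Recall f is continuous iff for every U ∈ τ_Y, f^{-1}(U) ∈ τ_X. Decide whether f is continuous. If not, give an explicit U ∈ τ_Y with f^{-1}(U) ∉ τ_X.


f IS continuous.

Compute f^{-1}(U) for each U ∈ τ_Y:
  U = ∅: f^{-1}(U) = ∅ ∈ τ_X ✓.
  U = {ι, λ}: f^{-1}(U) = {x1} ∈ τ_X ✓.
  U = {ι, κ, λ}: f^{-1}(U) = {x1, x2} ∈ τ_X ✓.
  U = {ι, λ, μ}: f^{-1}(U) = {x1, x3} ∈ τ_X ✓.
  U = {ι, κ, λ, μ}: f^{-1}(U) = {x1, x2, x3} ∈ τ_X ✓.
Every preimage lies in τ_X, so f IS continuous.


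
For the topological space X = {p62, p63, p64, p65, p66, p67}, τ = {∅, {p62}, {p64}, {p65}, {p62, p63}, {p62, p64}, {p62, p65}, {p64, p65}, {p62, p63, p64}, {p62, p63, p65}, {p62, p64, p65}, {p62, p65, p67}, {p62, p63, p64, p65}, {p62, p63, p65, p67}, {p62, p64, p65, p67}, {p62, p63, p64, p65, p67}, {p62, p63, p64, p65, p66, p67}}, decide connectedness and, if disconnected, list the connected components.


(X, τ) is connected.

Find clopen sets (U ∈ τ with X ∖ U ∈ τ):
  U = ∅, X ∖ U = {p62, p63, p64, p65, p66, p67} — both open, so U is clopen.
  U = {p62, p63, p64, p65, p66, p67}, X ∖ U = ∅ — both open, so U is clopen.
Only trivial clopens (∅ and X) exist, so (X, τ) is connected.
Compute connected components by grouping points that agree on all clopens:
  component: {p62, p63, p64, p65, p66, p67}


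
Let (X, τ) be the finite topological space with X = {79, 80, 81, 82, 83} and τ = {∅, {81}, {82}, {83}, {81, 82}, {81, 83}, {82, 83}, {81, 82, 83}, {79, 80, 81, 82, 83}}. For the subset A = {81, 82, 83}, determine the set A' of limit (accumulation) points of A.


A' = {79, 80}

For each x ∈ X, list the open sets U ∈ τ with x ∈ U, then check whether U ∩ (A ∖ {x}) ≠ ∅ for every such U.
  x = 79: opens ∋ x are {79, 80, 81, 82, 83}; each meets A ∖ {79}, so x IS a limit point.
  x = 80: opens ∋ x are {79, 80, 81, 82, 83}; each meets A ∖ {80}, so x IS a limit point.
  x = 81: open {81} ∋ x has {81} ∩ (A ∖ {81}) = ∅, so x is NOT a limit point.
  x = 82: open {82} ∋ x has {82} ∩ (A ∖ {82}) = ∅, so x is NOT a limit point.
  x = 83: open {83} ∋ x has {83} ∩ (A ∖ {83}) = ∅, so x is NOT a limit point.
Collecting: A' = {79, 80}.


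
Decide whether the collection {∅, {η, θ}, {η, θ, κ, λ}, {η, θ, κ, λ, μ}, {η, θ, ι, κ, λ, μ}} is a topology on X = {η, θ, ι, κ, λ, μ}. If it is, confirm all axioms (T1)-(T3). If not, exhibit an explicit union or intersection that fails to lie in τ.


τ IS a topology on X.

Axiom (T1): ∅ ∈ τ? Yes; X ∈ τ? Yes.
Axiom (T2/T3): check pairwise unions and intersections of members of τ.
All pairwise intersections and unions checked — each lies in τ. Therefore τ satisfies (T1), (T2), (T3): it IS a topology on X.


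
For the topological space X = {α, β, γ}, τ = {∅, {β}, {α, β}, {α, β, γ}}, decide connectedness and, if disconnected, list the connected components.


(X, τ) is connected.

Find clopen sets (U ∈ τ with X ∖ U ∈ τ):
  U = ∅, X ∖ U = {α, β, γ} — both open, so U is clopen.
  U = {α, β, γ}, X ∖ U = ∅ — both open, so U is clopen.
Only trivial clopens (∅ and X) exist, so (X, τ) is connected.
Compute connected components by grouping points that agree on all clopens:
  component: {α, β, γ}


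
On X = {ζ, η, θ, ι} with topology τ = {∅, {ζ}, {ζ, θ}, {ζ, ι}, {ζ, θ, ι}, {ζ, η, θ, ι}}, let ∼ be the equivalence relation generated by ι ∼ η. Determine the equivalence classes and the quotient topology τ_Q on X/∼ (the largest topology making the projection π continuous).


X/∼ = {[ζ], [η=ι], [θ]}; |τ_Q| = 4.

Equivalence classes: [ζ], [η=ι], [θ].
Quotient map π: X → X/∼ sends ζ ↦ [ζ], η ↦ [η=ι], θ ↦ [θ], ι ↦ [η=ι].
For each subset V ⊆ X/∼, compute π^{-1}(V) ⊆ X and check whether π^{-1}(V) ∈ τ. V is open in τ_Q iff π^{-1}(V) ∈ τ.
  V = {}: π^{-1}(V) = ∅ ∈ τ ✓.
  V = {[ζ]}: π^{-1}(V) = {ζ} ∈ τ ✓.
  V = {[η=ι]}: π^{-1}(V) = {η, ι} ∉ τ ✗.
  V = {[ζ], [η=ι]}: π^{-1}(V) = {ζ, η, ι} ∉ τ ✗.
  V = {[θ]}: π^{-1}(V) = {θ} ∉ τ ✗.
  V = {[ζ], [θ]}: π^{-1}(V) = {ζ, θ} ∈ τ ✓.
  V = {[η=ι], [θ]}: π^{-1}(V) = {η, θ, ι} ∉ τ ✗.
  V = {[ζ], [η=ι], [θ]}: π^{-1}(V) = {ζ, η, θ, ι} ∈ τ ✓.
Open sets in the quotient: τ_Q = {{}, {[ζ]}, {[ζ], [θ]}, {[ζ], [η=ι], [θ]}} (4 elements).


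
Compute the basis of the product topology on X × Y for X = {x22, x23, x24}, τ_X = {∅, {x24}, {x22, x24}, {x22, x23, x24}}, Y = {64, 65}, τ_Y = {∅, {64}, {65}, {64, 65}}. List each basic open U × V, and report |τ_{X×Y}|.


Basis B = {∅ × ∅, {x24} × {64}, {x24} × {65}, {x22, x24} × {64}, {x22, x24} × {65}, {x24} × {64, 65}, {x22, x23, x24} × {64}, {x22, x23, x24} × {65}, {x22, x24} × {64, 65}, {x22, x23, x24} × {64, 65}}; |τ_{X×Y}| = 16.

Enumerate products U × V with U ∈ τ_X, V ∈ τ_Y (deduplicated):
  ∅ × ∅ = {} (∅)
  {x24} × {64} = {(x24,64)}
  {x24} × {65} = {(x24,65)}
  {x22, x24} × {64} = {(x22,64), (x24,64)}
  {x22, x24} × {65} = {(x22,65), (x24,65)}
  {x24} × {64, 65} = {(x24,64), (x24,65)}
  {x22, x23, x24} × {64} = {(x22,64), (x23,64), (x24,64)}
  {x22, x23, x24} × {65} = {(x22,65), (x23,65), (x24,65)}
  {x22, x24} × {64, 65} = {(x22,64), (x22,65), (x24,64), (x24,65)}
  {x22, x23, x24} × {64, 65} = {(x22,64), (x22,65), (x23,64), (x23,65), (x24,64), (x24,65)}
These 10 distinct sets form the basis B.
Close under arbitrary unions to get τ_{X×Y}; counting gives |τ_{X×Y}| = 16.


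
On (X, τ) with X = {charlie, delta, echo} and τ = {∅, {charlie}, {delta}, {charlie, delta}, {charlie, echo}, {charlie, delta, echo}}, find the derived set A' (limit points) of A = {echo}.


A' = ∅

For each x ∈ X, list the open sets U ∈ τ with x ∈ U, then check whether U ∩ (A ∖ {x}) ≠ ∅ for every such U.
  x = charlie: open {charlie} ∋ x has {charlie} ∩ (A ∖ {charlie}) = ∅, so x is NOT a limit point.
  x = delta: open {delta} ∋ x has {delta} ∩ (A ∖ {delta}) = ∅, so x is NOT a limit point.
  x = echo: open {charlie, echo} ∋ x has {charlie, echo} ∩ (A ∖ {echo}) = ∅, so x is NOT a limit point.
Collecting: A' = ∅.


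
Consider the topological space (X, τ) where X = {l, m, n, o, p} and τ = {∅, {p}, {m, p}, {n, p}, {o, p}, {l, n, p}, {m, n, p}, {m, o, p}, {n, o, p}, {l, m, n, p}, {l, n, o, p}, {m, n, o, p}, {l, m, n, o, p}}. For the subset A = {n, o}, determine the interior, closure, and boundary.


int(A) = ∅, cl(A) = {l, n, o}, ∂A = {l, n, o}.

Closed sets in (X, τ) are complements of opens:
  closed(X, τ) = {∅, {l}, {m}, {o}, {l, m}, {l, n}, {l, o}, {m, o}, {l, m, n}, {l, m, o}, {l, n, o}, {l, m, n, o}, {l, m, n, o, p}}.
int(A) = ⋃ {U ∈ τ : U ⊆ A}. Opens contained in A: ∅.
Taking the union of these: int(A) = ∅.
cl(A) = ⋂ {C closed : A ⊆ C}. Closed sets containing A: {l, n, o}, {l, m, n, o}, {l, m, n, o, p}.
Intersecting these: cl(A) = {l, n, o}.
∂A = cl(A) ∖ int(A) = {l, n, o} ∖ ∅ = {l, n, o}.


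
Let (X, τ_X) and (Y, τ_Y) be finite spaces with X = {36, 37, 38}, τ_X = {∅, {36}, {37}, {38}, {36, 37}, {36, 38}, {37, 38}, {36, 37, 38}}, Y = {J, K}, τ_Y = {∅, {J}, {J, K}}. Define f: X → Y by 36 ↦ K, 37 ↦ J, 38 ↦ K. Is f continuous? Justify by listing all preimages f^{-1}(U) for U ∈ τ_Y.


f IS continuous.

Compute f^{-1}(U) for each U ∈ τ_Y:
  U = ∅: f^{-1}(U) = ∅ ∈ τ_X ✓.
  U = {J}: f^{-1}(U) = {37} ∈ τ_X ✓.
  U = {J, K}: f^{-1}(U) = {36, 37, 38} ∈ τ_X ✓.
Every preimage lies in τ_X, so f IS continuous.


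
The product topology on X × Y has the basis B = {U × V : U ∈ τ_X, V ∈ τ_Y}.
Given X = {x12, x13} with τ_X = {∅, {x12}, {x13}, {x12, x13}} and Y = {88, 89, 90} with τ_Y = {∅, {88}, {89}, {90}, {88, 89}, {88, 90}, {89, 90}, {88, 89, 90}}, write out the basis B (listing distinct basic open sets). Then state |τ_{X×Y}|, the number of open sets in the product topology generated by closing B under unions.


Basis B = {∅ × ∅, {x12} × {88}, {x12} × {89}, {x12} × {90}, {x13} × {88}, {x13} × {89}, {x13} × {90}, {x12} × {88, 89}, {x12} × {88, 90}, {x12, x13} × {88}, {x12} × {89, 90}, {x12, x13} × {89}, {x12, x13} × {90}, {x13} × {88, 89}, {x13} × {88, 90}, {x13} × {89, 90}, {x12} × {88, 89, 90}, {x13} × {88, 89, 90}, {x12, x13} × {88, 89}, {x12, x13} × {88, 90}, {x12, x13} × {89, 90}, {x12, x13} × {88, 89, 90}}; |τ_{X×Y}| = 64.

Enumerate products U × V with U ∈ τ_X, V ∈ τ_Y (deduplicated):
  ∅ × ∅ = {} (∅)
  {x12} × {88} = {(x12,88)}
  {x12} × {89} = {(x12,89)}
  {x12} × {90} = {(x12,90)}
  {x13} × {88} = {(x13,88)}
  {x13} × {89} = {(x13,89)}
  {x13} × {90} = {(x13,90)}
  {x12} × {88, 89} = {(x12,88), (x12,89)}
  {x12} × {88, 90} = {(x12,88), (x12,90)}
  {x12, x13} × {88} = {(x12,88), (x13,88)}
  {x12} × {89, 90} = {(x12,89), (x12,90)}
  {x12, x13} × {89} = {(x12,89), (x13,89)}
  {x12, x13} × {90} = {(x12,90), (x13,90)}
  {x13} × {88, 89} = {(x13,88), (x13,89)}
  {x13} × {88, 90} = {(x13,88), (x13,90)}
  {x13} × {89, 90} = {(x13,89), (x13,90)}
  {x12} × {88, 89, 90} = {(x12,88), (x12,89), (x12,90)}
  {x13} × {88, 89, 90} = {(x13,88), (x13,89), (x13,90)}
  {x12, x13} × {88, 89} = {(x12,88), (x12,89), (x13,88), (x13,89)}
  {x12, x13} × {88, 90} = {(x12,88), (x12,90), (x13,88), (x13,90)}
  {x12, x13} × {89, 90} = {(x12,89), (x12,90), (x13,89), (x13,90)}
  {x12, x13} × {88, 89, 90} = {(x12,88), (x12,89), (x12,90), (x13,88), (x13,89), (x13,90)}
These 22 distinct sets form the basis B.
Close under arbitrary unions to get τ_{X×Y}; counting gives |τ_{X×Y}| = 64.


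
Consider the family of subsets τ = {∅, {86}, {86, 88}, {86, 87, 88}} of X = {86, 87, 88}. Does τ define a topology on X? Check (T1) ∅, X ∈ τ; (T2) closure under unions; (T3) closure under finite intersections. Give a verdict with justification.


τ IS a topology on X.

Axiom (T1): ∅ ∈ τ? Yes; X ∈ τ? Yes.
Axiom (T2/T3): check pairwise unions and intersections of members of τ.
All pairwise intersections and unions checked — each lies in τ. Therefore τ satisfies (T1), (T2), (T3): it IS a topology on X.


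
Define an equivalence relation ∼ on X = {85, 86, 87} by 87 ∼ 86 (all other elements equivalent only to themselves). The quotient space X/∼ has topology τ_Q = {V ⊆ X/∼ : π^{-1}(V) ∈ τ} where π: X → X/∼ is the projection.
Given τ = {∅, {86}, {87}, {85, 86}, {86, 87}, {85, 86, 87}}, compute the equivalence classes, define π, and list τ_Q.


X/∼ = {[85], [86=87]}; |τ_Q| = 3.

Equivalence classes: [85], [86=87].
Quotient map π: X → X/∼ sends 85 ↦ [85], 86 ↦ [86=87], 87 ↦ [86=87].
For each subset V ⊆ X/∼, compute π^{-1}(V) ⊆ X and check whether π^{-1}(V) ∈ τ. V is open in τ_Q iff π^{-1}(V) ∈ τ.
  V = {}: π^{-1}(V) = ∅ ∈ τ ✓.
  V = {[85]}: π^{-1}(V) = {85} ∉ τ ✗.
  V = {[86=87]}: π^{-1}(V) = {86, 87} ∈ τ ✓.
  V = {[85], [86=87]}: π^{-1}(V) = {85, 86, 87} ∈ τ ✓.
Open sets in the quotient: τ_Q = {{}, {[86=87]}, {[85], [86=87]}} (3 elements).


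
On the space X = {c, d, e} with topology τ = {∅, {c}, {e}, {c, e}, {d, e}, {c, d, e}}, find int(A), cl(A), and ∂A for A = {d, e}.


int(A) = {d, e}, cl(A) = {d, e}, ∂A = ∅.

Closed sets in (X, τ) are complements of opens:
  closed(X, τ) = {∅, {c}, {d}, {c, d}, {d, e}, {c, d, e}}.
int(A) = ⋃ {U ∈ τ : U ⊆ A}. Opens contained in A: ∅, {e}, {d, e}.
Taking the union of these: int(A) = {d, e}.
cl(A) = ⋂ {C closed : A ⊆ C}. Closed sets containing A: {d, e}, {c, d, e}.
Intersecting these: cl(A) = {d, e}.
∂A = cl(A) ∖ int(A) = {d, e} ∖ {d, e} = ∅.


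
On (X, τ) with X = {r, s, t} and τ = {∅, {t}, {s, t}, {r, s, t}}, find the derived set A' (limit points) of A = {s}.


A' = {r}

For each x ∈ X, list the open sets U ∈ τ with x ∈ U, then check whether U ∩ (A ∖ {x}) ≠ ∅ for every such U.
  x = r: opens ∋ x are {r, s, t}; each meets A ∖ {r}, so x IS a limit point.
  x = s: open {s, t} ∋ x has {s, t} ∩ (A ∖ {s}) = ∅, so x is NOT a limit point.
  x = t: open {t} ∋ x has {t} ∩ (A ∖ {t}) = ∅, so x is NOT a limit point.
Collecting: A' = {r}.


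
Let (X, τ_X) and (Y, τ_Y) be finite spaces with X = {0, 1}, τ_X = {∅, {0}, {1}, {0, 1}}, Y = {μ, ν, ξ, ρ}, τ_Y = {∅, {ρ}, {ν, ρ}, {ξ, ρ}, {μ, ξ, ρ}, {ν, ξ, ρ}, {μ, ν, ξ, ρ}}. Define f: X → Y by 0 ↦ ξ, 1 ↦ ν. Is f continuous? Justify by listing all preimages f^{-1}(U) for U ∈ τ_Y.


f IS continuous.

Compute f^{-1}(U) for each U ∈ τ_Y:
  U = ∅: f^{-1}(U) = ∅ ∈ τ_X ✓.
  U = {ρ}: f^{-1}(U) = ∅ ∈ τ_X ✓.
  U = {ν, ρ}: f^{-1}(U) = {1} ∈ τ_X ✓.
  U = {ξ, ρ}: f^{-1}(U) = {0} ∈ τ_X ✓.
  U = {μ, ξ, ρ}: f^{-1}(U) = {0} ∈ τ_X ✓.
  U = {ν, ξ, ρ}: f^{-1}(U) = {0, 1} ∈ τ_X ✓.
  U = {μ, ν, ξ, ρ}: f^{-1}(U) = {0, 1} ∈ τ_X ✓.
Every preimage lies in τ_X, so f IS continuous.


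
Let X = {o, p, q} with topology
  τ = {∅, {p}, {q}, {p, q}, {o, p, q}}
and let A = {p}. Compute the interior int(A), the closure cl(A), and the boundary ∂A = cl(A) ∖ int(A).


int(A) = {p}, cl(A) = {o, p}, ∂A = {o}.

Closed sets in (X, τ) are complements of opens:
  closed(X, τ) = {∅, {o}, {o, p}, {o, q}, {o, p, q}}.
int(A) = ⋃ {U ∈ τ : U ⊆ A}. Opens contained in A: ∅, {p}.
Taking the union of these: int(A) = {p}.
cl(A) = ⋂ {C closed : A ⊆ C}. Closed sets containing A: {o, p}, {o, p, q}.
Intersecting these: cl(A) = {o, p}.
∂A = cl(A) ∖ int(A) = {o, p} ∖ {p} = {o}.


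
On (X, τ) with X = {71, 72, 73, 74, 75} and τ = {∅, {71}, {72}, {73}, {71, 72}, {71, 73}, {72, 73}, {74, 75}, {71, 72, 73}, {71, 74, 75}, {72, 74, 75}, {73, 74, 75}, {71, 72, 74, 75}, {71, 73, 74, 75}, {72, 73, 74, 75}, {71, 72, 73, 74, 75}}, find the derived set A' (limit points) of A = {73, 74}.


A' = {75}

For each x ∈ X, list the open sets U ∈ τ with x ∈ U, then check whether U ∩ (A ∖ {x}) ≠ ∅ for every such U.
  x = 71: open {71} ∋ x has {71} ∩ (A ∖ {71}) = ∅, so x is NOT a limit point.
  x = 72: open {72} ∋ x has {72} ∩ (A ∖ {72}) = ∅, so x is NOT a limit point.
  x = 73: open {73} ∋ x has {73} ∩ (A ∖ {73}) = ∅, so x is NOT a limit point.
  x = 74: open {74, 75} ∋ x has {74, 75} ∩ (A ∖ {74}) = ∅, so x is NOT a limit point.
  x = 75: opens ∋ x are {74, 75}, {71, 74, 75}, {72, 74, 75}, {73, 74, 75}, {71, 72, 74, 75}, {71, 73, 74, 75}, {72, 73, 74, 75}, {71, 72, 73, 74, 75}; each meets A ∖ {75}, so x IS a limit point.
Collecting: A' = {75}.


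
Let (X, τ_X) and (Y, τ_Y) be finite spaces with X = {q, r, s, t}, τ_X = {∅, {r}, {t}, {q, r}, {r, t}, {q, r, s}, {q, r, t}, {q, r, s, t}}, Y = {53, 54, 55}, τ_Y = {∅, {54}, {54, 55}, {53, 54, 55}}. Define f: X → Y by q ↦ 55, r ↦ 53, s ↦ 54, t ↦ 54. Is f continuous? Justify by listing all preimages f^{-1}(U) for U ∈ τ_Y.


f is NOT continuous.

Compute f^{-1}(U) for each U ∈ τ_Y:
  U = ∅: f^{-1}(U) = ∅ ∈ τ_X ✓.
  U = {54}: f^{-1}(U) = {s, t} ∉ τ_X ✗.
  U = {54, 55}: f^{-1}(U) = {q, s, t} ∉ τ_X ✗.
  U = {53, 54, 55}: f^{-1}(U) = {q, r, s, t} ∈ τ_X ✓.
Found U = {54} with f^{-1}(U) = {s, t} not in τ_X. Therefore f is NOT continuous.


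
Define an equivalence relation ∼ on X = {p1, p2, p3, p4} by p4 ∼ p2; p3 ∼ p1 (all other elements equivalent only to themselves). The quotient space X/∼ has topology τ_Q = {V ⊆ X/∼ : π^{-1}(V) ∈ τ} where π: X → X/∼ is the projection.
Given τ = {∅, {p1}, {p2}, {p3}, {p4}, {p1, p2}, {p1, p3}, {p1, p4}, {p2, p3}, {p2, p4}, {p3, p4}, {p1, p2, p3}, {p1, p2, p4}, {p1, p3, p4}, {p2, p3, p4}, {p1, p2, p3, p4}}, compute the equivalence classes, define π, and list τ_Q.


X/∼ = {[p1=p3], [p2=p4]}; |τ_Q| = 4.

Equivalence classes: [p1=p3], [p2=p4].
Quotient map π: X → X/∼ sends p1 ↦ [p1=p3], p2 ↦ [p2=p4], p3 ↦ [p1=p3], p4 ↦ [p2=p4].
For each subset V ⊆ X/∼, compute π^{-1}(V) ⊆ X and check whether π^{-1}(V) ∈ τ. V is open in τ_Q iff π^{-1}(V) ∈ τ.
  V = {}: π^{-1}(V) = ∅ ∈ τ ✓.
  V = {[p1=p3]}: π^{-1}(V) = {p1, p3} ∈ τ ✓.
  V = {[p2=p4]}: π^{-1}(V) = {p2, p4} ∈ τ ✓.
  V = {[p1=p3], [p2=p4]}: π^{-1}(V) = {p1, p2, p3, p4} ∈ τ ✓.
Open sets in the quotient: τ_Q = {{}, {[p1=p3]}, {[p2=p4]}, {[p1=p3], [p2=p4]}} (4 elements).


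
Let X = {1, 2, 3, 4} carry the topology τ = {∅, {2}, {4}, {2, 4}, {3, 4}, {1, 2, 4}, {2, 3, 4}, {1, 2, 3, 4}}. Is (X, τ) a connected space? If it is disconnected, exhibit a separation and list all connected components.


(X, τ) is connected.

Find clopen sets (U ∈ τ with X ∖ U ∈ τ):
  U = ∅, X ∖ U = {1, 2, 3, 4} — both open, so U is clopen.
  U = {1, 2, 3, 4}, X ∖ U = ∅ — both open, so U is clopen.
Only trivial clopens (∅ and X) exist, so (X, τ) is connected.
Compute connected components by grouping points that agree on all clopens:
  component: {1, 2, 3, 4}


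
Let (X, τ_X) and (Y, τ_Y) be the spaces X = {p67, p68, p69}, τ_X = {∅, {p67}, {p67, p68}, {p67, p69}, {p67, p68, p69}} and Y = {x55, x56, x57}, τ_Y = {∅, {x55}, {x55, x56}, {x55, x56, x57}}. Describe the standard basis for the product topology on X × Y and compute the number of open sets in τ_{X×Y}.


Basis B = {∅ × ∅, {p67} × {x55}, {p67} × {x55, x56}, {p67, p68} × {x55}, {p67, p69} × {x55}, {p67} × {x55, x56, x57}, {p67, p68, p69} × {x55}, {p67, p68} × {x55, x56}, {p67, p69} × {x55, x56}, {p67, p68} × {x55, x56, x57}, {p67, p69} × {x55, x56, x57}, {p67, p68, p69} × {x55, x56}, {p67, p68, p69} × {x55, x56, x57}}; |τ_{X×Y}| = 30.

Enumerate products U × V with U ∈ τ_X, V ∈ τ_Y (deduplicated):
  ∅ × ∅ = {} (∅)
  {p67} × {x55} = {(p67,x55)}
  {p67} × {x55, x56} = {(p67,x55), (p67,x56)}
  {p67, p68} × {x55} = {(p67,x55), (p68,x55)}
  {p67, p69} × {x55} = {(p67,x55), (p69,x55)}
  {p67} × {x55, x56, x57} = {(p67,x55), (p67,x56), (p67,x57)}
  {p67, p68, p69} × {x55} = {(p67,x55), (p68,x55), (p69,x55)}
  {p67, p68} × {x55, x56} = {(p67,x55), (p67,x56), (p68,x55), (p68,x56)}
  {p67, p69} × {x55, x56} = {(p67,x55), (p67,x56), (p69,x55), (p69,x56)}
  {p67, p68} × {x55, x56, x57} = {(p67,x55), (p67,x56), (p67,x57), (p68,x55), (p68,x56), (p68,x57)}
  {p67, p69} × {x55, x56, x57} = {(p67,x55), (p67,x56), (p67,x57), (p69,x55), (p69,x56), (p69,x57)}
  {p67, p68, p69} × {x55, x56} = {(p67,x55), (p67,x56), (p68,x55), (p68,x56), (p69,x55), (p69,x56)}
  {p67, p68, p69} × {x55, x56, x57} = {(p67,x55), (p67,x56), (p67,x57), (p68,x55), (p68,x56), (p68,x57), (p69,x55), (p69,x56), (p69,x57)}
These 13 distinct sets form the basis B.
Close under arbitrary unions to get τ_{X×Y}; counting gives |τ_{X×Y}| = 30.


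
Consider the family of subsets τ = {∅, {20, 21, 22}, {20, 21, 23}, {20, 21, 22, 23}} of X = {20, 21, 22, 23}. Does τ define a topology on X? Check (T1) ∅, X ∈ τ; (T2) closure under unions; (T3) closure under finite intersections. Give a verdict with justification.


τ is NOT a topology on X.

Axiom (T1): ∅ ∈ τ? Yes; X ∈ τ? Yes.
Axiom (T2/T3): check pairwise unions and intersections of members of τ.
Counterexample for (T3): {20, 21, 22} ∩ {20, 21, 23} = {20, 21} ∉ τ. Therefore τ is NOT a topology.


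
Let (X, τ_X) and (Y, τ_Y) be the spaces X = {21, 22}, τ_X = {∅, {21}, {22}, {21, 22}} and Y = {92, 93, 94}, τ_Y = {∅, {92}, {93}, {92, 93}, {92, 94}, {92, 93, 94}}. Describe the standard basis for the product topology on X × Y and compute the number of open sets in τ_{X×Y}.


Basis B = {∅ × ∅, {21} × {92}, {21} × {93}, {22} × {92}, {22} × {93}, {21} × {92, 93}, {21} × {92, 94}, {21, 22} × {92}, {21, 22} × {93}, {22} × {92, 93}, {22} × {92, 94}, {21} × {92, 93, 94}, {22} × {92, 93, 94}, {21, 22} × {92, 93}, {21, 22} × {92, 94}, {21, 22} × {92, 93, 94}}; |τ_{X×Y}| = 36.

Enumerate products U × V with U ∈ τ_X, V ∈ τ_Y (deduplicated):
  ∅ × ∅ = {} (∅)
  {21} × {92} = {(21,92)}
  {21} × {93} = {(21,93)}
  {22} × {92} = {(22,92)}
  {22} × {93} = {(22,93)}
  {21} × {92, 93} = {(21,92), (21,93)}
  {21} × {92, 94} = {(21,92), (21,94)}
  {21, 22} × {92} = {(21,92), (22,92)}
  {21, 22} × {93} = {(21,93), (22,93)}
  {22} × {92, 93} = {(22,92), (22,93)}
  {22} × {92, 94} = {(22,92), (22,94)}
  {21} × {92, 93, 94} = {(21,92), (21,93), (21,94)}
  {22} × {92, 93, 94} = {(22,92), (22,93), (22,94)}
  {21, 22} × {92, 93} = {(21,92), (21,93), (22,92), (22,93)}
  {21, 22} × {92, 94} = {(21,92), (21,94), (22,92), (22,94)}
  {21, 22} × {92, 93, 94} = {(21,92), (21,93), (21,94), (22,92), (22,93), (22,94)}
These 16 distinct sets form the basis B.
Close under arbitrary unions to get τ_{X×Y}; counting gives |τ_{X×Y}| = 36.


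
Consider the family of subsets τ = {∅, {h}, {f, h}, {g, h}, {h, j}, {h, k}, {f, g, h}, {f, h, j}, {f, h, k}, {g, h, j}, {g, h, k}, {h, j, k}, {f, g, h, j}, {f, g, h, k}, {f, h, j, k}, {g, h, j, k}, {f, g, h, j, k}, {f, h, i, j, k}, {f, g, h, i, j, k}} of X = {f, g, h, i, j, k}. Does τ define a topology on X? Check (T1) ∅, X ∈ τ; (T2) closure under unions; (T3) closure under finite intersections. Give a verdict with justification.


τ IS a topology on X.

Axiom (T1): ∅ ∈ τ? Yes; X ∈ τ? Yes.
Axiom (T2/T3): check pairwise unions and intersections of members of τ.
All pairwise intersections and unions checked — each lies in τ. Therefore τ satisfies (T1), (T2), (T3): it IS a topology on X.


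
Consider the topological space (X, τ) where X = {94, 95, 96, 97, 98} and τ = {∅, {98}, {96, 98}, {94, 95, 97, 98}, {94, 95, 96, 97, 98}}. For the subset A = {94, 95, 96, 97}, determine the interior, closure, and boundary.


int(A) = ∅, cl(A) = {94, 95, 96, 97}, ∂A = {94, 95, 96, 97}.

Closed sets in (X, τ) are complements of opens:
  closed(X, τ) = {∅, {96}, {94, 95, 97}, {94, 95, 96, 97}, {94, 95, 96, 97, 98}}.
int(A) = ⋃ {U ∈ τ : U ⊆ A}. Opens contained in A: ∅.
Taking the union of these: int(A) = ∅.
cl(A) = ⋂ {C closed : A ⊆ C}. Closed sets containing A: {94, 95, 96, 97}, {94, 95, 96, 97, 98}.
Intersecting these: cl(A) = {94, 95, 96, 97}.
∂A = cl(A) ∖ int(A) = {94, 95, 96, 97} ∖ ∅ = {94, 95, 96, 97}.


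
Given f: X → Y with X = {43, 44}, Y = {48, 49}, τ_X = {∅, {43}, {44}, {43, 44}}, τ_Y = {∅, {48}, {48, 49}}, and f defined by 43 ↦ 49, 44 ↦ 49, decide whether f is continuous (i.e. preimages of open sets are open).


f IS continuous.

Compute f^{-1}(U) for each U ∈ τ_Y:
  U = ∅: f^{-1}(U) = ∅ ∈ τ_X ✓.
  U = {48}: f^{-1}(U) = ∅ ∈ τ_X ✓.
  U = {48, 49}: f^{-1}(U) = {43, 44} ∈ τ_X ✓.
Every preimage lies in τ_X, so f IS continuous.


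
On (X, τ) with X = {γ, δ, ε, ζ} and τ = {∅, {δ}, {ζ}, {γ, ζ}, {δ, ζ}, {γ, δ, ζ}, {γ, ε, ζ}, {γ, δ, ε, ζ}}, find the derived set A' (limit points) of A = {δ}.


A' = ∅

For each x ∈ X, list the open sets U ∈ τ with x ∈ U, then check whether U ∩ (A ∖ {x}) ≠ ∅ for every such U.
  x = γ: open {γ, ζ} ∋ x has {γ, ζ} ∩ (A ∖ {γ}) = ∅, so x is NOT a limit point.
  x = δ: open {δ} ∋ x has {δ} ∩ (A ∖ {δ}) = ∅, so x is NOT a limit point.
  x = ε: open {γ, ε, ζ} ∋ x has {γ, ε, ζ} ∩ (A ∖ {ε}) = ∅, so x is NOT a limit point.
  x = ζ: open {ζ} ∋ x has {ζ} ∩ (A ∖ {ζ}) = ∅, so x is NOT a limit point.
Collecting: A' = ∅.


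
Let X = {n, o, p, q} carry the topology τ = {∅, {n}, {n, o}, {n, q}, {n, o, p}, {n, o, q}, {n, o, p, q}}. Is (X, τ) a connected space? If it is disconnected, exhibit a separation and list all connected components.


(X, τ) is connected.

Find clopen sets (U ∈ τ with X ∖ U ∈ τ):
  U = ∅, X ∖ U = {n, o, p, q} — both open, so U is clopen.
  U = {n, o, p, q}, X ∖ U = ∅ — both open, so U is clopen.
Only trivial clopens (∅ and X) exist, so (X, τ) is connected.
Compute connected components by grouping points that agree on all clopens:
  component: {n, o, p, q}


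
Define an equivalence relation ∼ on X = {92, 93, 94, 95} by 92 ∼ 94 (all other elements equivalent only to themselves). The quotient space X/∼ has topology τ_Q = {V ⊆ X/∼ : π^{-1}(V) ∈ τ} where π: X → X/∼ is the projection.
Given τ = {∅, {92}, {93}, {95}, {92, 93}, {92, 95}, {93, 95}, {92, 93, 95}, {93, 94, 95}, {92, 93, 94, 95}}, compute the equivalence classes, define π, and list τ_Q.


X/∼ = {[92=94], [93], [95]}; |τ_Q| = 5.

Equivalence classes: [92=94], [93], [95].
Quotient map π: X → X/∼ sends 92 ↦ [92=94], 93 ↦ [93], 94 ↦ [92=94], 95 ↦ [95].
For each subset V ⊆ X/∼, compute π^{-1}(V) ⊆ X and check whether π^{-1}(V) ∈ τ. V is open in τ_Q iff π^{-1}(V) ∈ τ.
  V = {}: π^{-1}(V) = ∅ ∈ τ ✓.
  V = {[92=94]}: π^{-1}(V) = {92, 94} ∉ τ ✗.
  V = {[93]}: π^{-1}(V) = {93} ∈ τ ✓.
  V = {[92=94], [93]}: π^{-1}(V) = {92, 93, 94} ∉ τ ✗.
  V = {[95]}: π^{-1}(V) = {95} ∈ τ ✓.
  V = {[92=94], [95]}: π^{-1}(V) = {92, 94, 95} ∉ τ ✗.
  V = {[93], [95]}: π^{-1}(V) = {93, 95} ∈ τ ✓.
  V = {[92=94], [93], [95]}: π^{-1}(V) = {92, 93, 94, 95} ∈ τ ✓.
Open sets in the quotient: τ_Q = {{}, {[93]}, {[95]}, {[93], [95]}, {[92=94], [93], [95]}} (5 elements).


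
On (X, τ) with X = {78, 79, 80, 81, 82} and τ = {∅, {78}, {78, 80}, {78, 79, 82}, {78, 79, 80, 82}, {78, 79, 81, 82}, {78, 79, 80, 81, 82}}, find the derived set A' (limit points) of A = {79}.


A' = {81, 82}

For each x ∈ X, list the open sets U ∈ τ with x ∈ U, then check whether U ∩ (A ∖ {x}) ≠ ∅ for every such U.
  x = 78: open {78} ∋ x has {78} ∩ (A ∖ {78}) = ∅, so x is NOT a limit point.
  x = 79: open {78, 79, 82} ∋ x has {78, 79, 82} ∩ (A ∖ {79}) = ∅, so x is NOT a limit point.
  x = 80: open {78, 80} ∋ x has {78, 80} ∩ (A ∖ {80}) = ∅, so x is NOT a limit point.
  x = 81: opens ∋ x are {78, 79, 81, 82}, {78, 79, 80, 81, 82}; each meets A ∖ {81}, so x IS a limit point.
  x = 82: opens ∋ x are {78, 79, 82}, {78, 79, 80, 82}, {78, 79, 81, 82}, {78, 79, 80, 81, 82}; each meets A ∖ {82}, so x IS a limit point.
Collecting: A' = {81, 82}.


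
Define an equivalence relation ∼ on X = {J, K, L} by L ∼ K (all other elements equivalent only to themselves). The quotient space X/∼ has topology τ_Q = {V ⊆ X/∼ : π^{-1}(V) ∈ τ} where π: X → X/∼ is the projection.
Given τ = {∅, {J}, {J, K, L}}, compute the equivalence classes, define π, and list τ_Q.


X/∼ = {[J], [K=L]}; |τ_Q| = 3.

Equivalence classes: [J], [K=L].
Quotient map π: X → X/∼ sends J ↦ [J], K ↦ [K=L], L ↦ [K=L].
For each subset V ⊆ X/∼, compute π^{-1}(V) ⊆ X and check whether π^{-1}(V) ∈ τ. V is open in τ_Q iff π^{-1}(V) ∈ τ.
  V = {}: π^{-1}(V) = ∅ ∈ τ ✓.
  V = {[J]}: π^{-1}(V) = {J} ∈ τ ✓.
  V = {[K=L]}: π^{-1}(V) = {K, L} ∉ τ ✗.
  V = {[J], [K=L]}: π^{-1}(V) = {J, K, L} ∈ τ ✓.
Open sets in the quotient: τ_Q = {{}, {[J]}, {[J], [K=L]}} (3 elements).


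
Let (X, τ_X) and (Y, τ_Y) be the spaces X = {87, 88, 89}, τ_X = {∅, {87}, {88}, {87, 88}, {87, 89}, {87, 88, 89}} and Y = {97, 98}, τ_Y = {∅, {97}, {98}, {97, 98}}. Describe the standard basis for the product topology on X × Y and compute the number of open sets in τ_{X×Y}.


Basis B = {∅ × ∅, {87} × {97}, {87} × {98}, {88} × {97}, {88} × {98}, {87} × {97, 98}, {87, 88} × {97}, {87, 89} × {97}, {87, 88} × {98}, {87, 89} × {98}, {88} × {97, 98}, {87, 88, 89} × {97}, {87, 88, 89} × {98}, {87, 88} × {97, 98}, {87, 89} × {97, 98}, {87, 88, 89} × {97, 98}}; |τ_{X×Y}| = 36.

Enumerate products U × V with U ∈ τ_X, V ∈ τ_Y (deduplicated):
  ∅ × ∅ = {} (∅)
  {87} × {97} = {(87,97)}
  {87} × {98} = {(87,98)}
  {88} × {97} = {(88,97)}
  {88} × {98} = {(88,98)}
  {87} × {97, 98} = {(87,97), (87,98)}
  {87, 88} × {97} = {(87,97), (88,97)}
  {87, 89} × {97} = {(87,97), (89,97)}
  {87, 88} × {98} = {(87,98), (88,98)}
  {87, 89} × {98} = {(87,98), (89,98)}
  {88} × {97, 98} = {(88,97), (88,98)}
  {87, 88, 89} × {97} = {(87,97), (88,97), (89,97)}
  {87, 88, 89} × {98} = {(87,98), (88,98), (89,98)}
  {87, 88} × {97, 98} = {(87,97), (87,98), (88,97), (88,98)}
  {87, 89} × {97, 98} = {(87,97), (87,98), (89,97), (89,98)}
  {87, 88, 89} × {97, 98} = {(87,97), (87,98), (88,97), (88,98), (89,97), (89,98)}
These 16 distinct sets form the basis B.
Close under arbitrary unions to get τ_{X×Y}; counting gives |τ_{X×Y}| = 36.


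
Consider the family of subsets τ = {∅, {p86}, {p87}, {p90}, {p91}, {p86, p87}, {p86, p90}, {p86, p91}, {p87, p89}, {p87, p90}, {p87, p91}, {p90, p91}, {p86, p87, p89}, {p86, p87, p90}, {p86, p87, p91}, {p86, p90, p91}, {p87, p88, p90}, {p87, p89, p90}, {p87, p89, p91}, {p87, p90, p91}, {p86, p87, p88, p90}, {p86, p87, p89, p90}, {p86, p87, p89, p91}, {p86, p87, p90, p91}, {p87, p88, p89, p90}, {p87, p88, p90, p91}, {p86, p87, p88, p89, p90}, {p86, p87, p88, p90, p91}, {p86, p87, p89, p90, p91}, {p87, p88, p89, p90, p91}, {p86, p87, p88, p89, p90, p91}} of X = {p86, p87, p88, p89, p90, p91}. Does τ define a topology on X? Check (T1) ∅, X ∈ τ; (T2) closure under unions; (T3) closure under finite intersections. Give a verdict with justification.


τ is NOT a topology on X.

Axiom (T1): ∅ ∈ τ? Yes; X ∈ τ? Yes.
Axiom (T2/T3): check pairwise unions and intersections of members of τ.
Counterexample for (T2): {p90} ∪ {p87, p89, p91} = {p87, p89, p90, p91} ∉ τ. Therefore τ is NOT a topology.


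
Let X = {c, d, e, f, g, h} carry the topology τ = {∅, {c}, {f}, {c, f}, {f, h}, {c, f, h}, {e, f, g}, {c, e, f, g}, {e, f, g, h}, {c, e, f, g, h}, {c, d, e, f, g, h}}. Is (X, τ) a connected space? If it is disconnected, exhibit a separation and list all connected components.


(X, τ) is connected.

Find clopen sets (U ∈ τ with X ∖ U ∈ τ):
  U = ∅, X ∖ U = {c, d, e, f, g, h} — both open, so U is clopen.
  U = {c, d, e, f, g, h}, X ∖ U = ∅ — both open, so U is clopen.
Only trivial clopens (∅ and X) exist, so (X, τ) is connected.
Compute connected components by grouping points that agree on all clopens:
  component: {c, d, e, f, g, h}


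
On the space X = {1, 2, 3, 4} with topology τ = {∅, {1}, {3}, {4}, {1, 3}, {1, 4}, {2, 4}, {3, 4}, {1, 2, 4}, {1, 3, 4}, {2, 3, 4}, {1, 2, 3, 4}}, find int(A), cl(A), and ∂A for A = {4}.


int(A) = {4}, cl(A) = {2, 4}, ∂A = {2}.

Closed sets in (X, τ) are complements of opens:
  closed(X, τ) = {∅, {1}, {2}, {3}, {1, 2}, {1, 3}, {2, 3}, {2, 4}, {1, 2, 3}, {1, 2, 4}, {2, 3, 4}, {1, 2, 3, 4}}.
int(A) = ⋃ {U ∈ τ : U ⊆ A}. Opens contained in A: ∅, {4}.
Taking the union of these: int(A) = {4}.
cl(A) = ⋂ {C closed : A ⊆ C}. Closed sets containing A: {2, 4}, {1, 2, 4}, {2, 3, 4}, {1, 2, 3, 4}.
Intersecting these: cl(A) = {2, 4}.
∂A = cl(A) ∖ int(A) = {2, 4} ∖ {4} = {2}.


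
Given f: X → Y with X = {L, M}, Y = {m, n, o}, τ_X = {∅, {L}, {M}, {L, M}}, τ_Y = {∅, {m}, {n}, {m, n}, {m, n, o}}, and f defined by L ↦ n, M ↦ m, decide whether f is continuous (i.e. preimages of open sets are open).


f IS continuous.

Compute f^{-1}(U) for each U ∈ τ_Y:
  U = ∅: f^{-1}(U) = ∅ ∈ τ_X ✓.
  U = {m}: f^{-1}(U) = {M} ∈ τ_X ✓.
  U = {n}: f^{-1}(U) = {L} ∈ τ_X ✓.
  U = {m, n}: f^{-1}(U) = {L, M} ∈ τ_X ✓.
  U = {m, n, o}: f^{-1}(U) = {L, M} ∈ τ_X ✓.
Every preimage lies in τ_X, so f IS continuous.


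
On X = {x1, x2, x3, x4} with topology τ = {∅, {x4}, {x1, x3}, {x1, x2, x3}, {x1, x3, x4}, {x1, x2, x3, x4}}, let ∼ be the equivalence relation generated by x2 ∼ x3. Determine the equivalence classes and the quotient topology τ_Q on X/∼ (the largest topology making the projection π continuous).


X/∼ = {[x1], [x2=x3], [x4]}; |τ_Q| = 4.

Equivalence classes: [x1], [x2=x3], [x4].
Quotient map π: X → X/∼ sends x1 ↦ [x1], x2 ↦ [x2=x3], x3 ↦ [x2=x3], x4 ↦ [x4].
For each subset V ⊆ X/∼, compute π^{-1}(V) ⊆ X and check whether π^{-1}(V) ∈ τ. V is open in τ_Q iff π^{-1}(V) ∈ τ.
  V = {}: π^{-1}(V) = ∅ ∈ τ ✓.
  V = {[x1]}: π^{-1}(V) = {x1} ∉ τ ✗.
  V = {[x2=x3]}: π^{-1}(V) = {x2, x3} ∉ τ ✗.
  V = {[x1], [x2=x3]}: π^{-1}(V) = {x1, x2, x3} ∈ τ ✓.
  V = {[x4]}: π^{-1}(V) = {x4} ∈ τ ✓.
  V = {[x1], [x4]}: π^{-1}(V) = {x1, x4} ∉ τ ✗.
  V = {[x2=x3], [x4]}: π^{-1}(V) = {x2, x3, x4} ∉ τ ✗.
  V = {[x1], [x2=x3], [x4]}: π^{-1}(V) = {x1, x2, x3, x4} ∈ τ ✓.
Open sets in the quotient: τ_Q = {{}, {[x1], [x2=x3]}, {[x4]}, {[x1], [x2=x3], [x4]}} (4 elements).
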